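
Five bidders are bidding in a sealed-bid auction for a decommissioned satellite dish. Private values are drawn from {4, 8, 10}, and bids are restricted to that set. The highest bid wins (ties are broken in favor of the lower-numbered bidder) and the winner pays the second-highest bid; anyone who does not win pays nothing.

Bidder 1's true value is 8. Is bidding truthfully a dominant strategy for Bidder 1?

Yes

Check each profile of the others' bids and compare truth against every alternative bid.
Others bid (4, 4, 4, 4): truth gives 4, best alternative gives 4.
Others bid (4, 4, 4, 8): truth gives 0, best alternative gives 0.
Others bid (4, 4, 4, 10): truth gives 0, best alternative gives 0.
Others bid (4, 4, 8, 4): truth gives 0, best alternative gives 0.
Others bid (4, 4, 8, 8): truth gives 0, best alternative gives 0.
Others bid (4, 4, 8, 10): truth gives 0, best alternative gives 0.
(Remaining 75 profiles checked similarly; truth is weakly best in each.)
In every case the truthful bid is at least as good as any alternative, so it is a dominant strategy.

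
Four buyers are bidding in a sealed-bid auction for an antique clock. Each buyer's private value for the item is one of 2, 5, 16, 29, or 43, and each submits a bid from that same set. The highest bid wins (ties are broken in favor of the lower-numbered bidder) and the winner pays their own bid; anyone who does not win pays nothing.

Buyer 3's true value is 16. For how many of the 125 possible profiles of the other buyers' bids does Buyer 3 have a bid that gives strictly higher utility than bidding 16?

Others bid (2, 2, 2): truth gives 0; bid 5 gives 11 > 0. Violating.
Others bid (2, 2, 5): truth gives 0; bid 5 gives 11 > 0. Violating.
Others bid (2, 2, 16): truth gives 0; no alternative beats it.
Others bid (2, 2, 29): truth gives 0; no alternative beats it.
(Checking all 125 profiles: 2 have a profitable deviation, 123 do not.)

2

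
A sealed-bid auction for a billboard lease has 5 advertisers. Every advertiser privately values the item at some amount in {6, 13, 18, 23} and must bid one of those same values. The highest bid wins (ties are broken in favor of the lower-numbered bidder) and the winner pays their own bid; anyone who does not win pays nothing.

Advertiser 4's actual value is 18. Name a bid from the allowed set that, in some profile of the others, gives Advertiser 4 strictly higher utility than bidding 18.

Suppose Advertiser 1 bids 6, Advertiser 2 bids 6, Advertiser 3 bids 6 and Advertiser 5 bids 6.
Bid 18: wins, pays 18, utility 18 - 18 = 0.
Bid 13: wins, pays 13, utility 18 - 13 = 5.
So bidding 13 beats truth here (5 > 0).

13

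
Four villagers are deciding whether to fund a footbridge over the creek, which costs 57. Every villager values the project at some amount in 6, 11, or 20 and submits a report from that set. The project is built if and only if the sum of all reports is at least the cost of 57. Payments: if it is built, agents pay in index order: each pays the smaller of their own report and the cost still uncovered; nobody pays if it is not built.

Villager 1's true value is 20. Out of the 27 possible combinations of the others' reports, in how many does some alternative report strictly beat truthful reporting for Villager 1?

7

Others report (6, 20, 20): truth gives 0; report 11 gives 9 > 0. Violating.
Others report (11, 20, 20): truth gives 0; report 6 gives 14 > 0. Violating.
Others report (20, 6, 20): truth gives 0; report 11 gives 9 > 0. Violating.
Others report (20, 11, 20): truth gives 0; report 6 gives 14 > 0. Violating.
Others report (6, 6, 6): truth gives 0; no alternative beats it.
Others report (6, 6, 11): truth gives 0; no alternative beats it.
(Checking all 27 profiles: 7 have a profitable deviation, 20 do not.)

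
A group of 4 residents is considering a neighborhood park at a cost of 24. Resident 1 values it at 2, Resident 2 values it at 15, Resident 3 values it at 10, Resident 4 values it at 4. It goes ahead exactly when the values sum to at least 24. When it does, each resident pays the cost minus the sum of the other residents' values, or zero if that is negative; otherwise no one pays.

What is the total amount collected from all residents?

Total value 31 ≥ cost 24, so it is built.
Resident 1: others sum to 29; max(0, 24 - 29) = 0.
Resident 2: others sum to 16; max(0, 24 - 16) = 8.
Resident 3: others sum to 21; max(0, 24 - 21) = 3.
Resident 4: others sum to 27; max(0, 24 - 27) = 0.
Total collected = 0 + 8 + 3 + 0 = 11.

11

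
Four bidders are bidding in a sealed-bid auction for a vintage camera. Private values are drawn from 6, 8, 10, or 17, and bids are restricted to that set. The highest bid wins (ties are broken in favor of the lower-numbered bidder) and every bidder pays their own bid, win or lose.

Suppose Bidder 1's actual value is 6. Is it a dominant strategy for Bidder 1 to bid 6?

Consider the case where Bidder 2 bids 6, Bidder 3 bids 6 and Bidder 4 bids 8.
Truthful bid 6: loses but pays 6, utility -6.
Bid 8 instead: wins, pays 8, utility 6 - 8 = -2.
Since -2 > -6, bidding 8 is strictly better here, so truthful bidding is not dominant.

No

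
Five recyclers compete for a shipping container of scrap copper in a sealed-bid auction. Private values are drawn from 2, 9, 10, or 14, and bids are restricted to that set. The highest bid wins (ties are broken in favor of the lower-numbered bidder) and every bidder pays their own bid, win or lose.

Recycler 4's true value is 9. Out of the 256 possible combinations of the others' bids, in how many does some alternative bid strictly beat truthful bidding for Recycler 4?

Others bid (2, 2, 2, 10): truth gives -9; bid 10 gives -1 > -9. Violating.
Others bid (2, 2, 2, 14): truth gives -9; bid 2 gives -2 > -9. Violating.
Others bid (2, 2, 9, 2): truth gives -9; bid 10 gives -1 > -9. Violating.
Others bid (2, 2, 9, 9): truth gives -9; bid 10 gives -1 > -9. Violating.
Others bid (2, 2, 2, 2): truth gives 0; no alternative beats it.
Others bid (2, 2, 2, 9): truth gives 0; no alternative beats it.
(Checking all 256 profiles: 254 have a profitable deviation, 2 do not.)

254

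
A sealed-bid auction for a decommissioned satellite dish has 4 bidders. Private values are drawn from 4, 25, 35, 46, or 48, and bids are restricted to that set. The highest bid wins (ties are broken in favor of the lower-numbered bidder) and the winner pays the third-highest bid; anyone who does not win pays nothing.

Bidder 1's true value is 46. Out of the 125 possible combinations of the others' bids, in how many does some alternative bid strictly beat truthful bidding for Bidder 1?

27

Others bid (4, 4, 48): truth gives 0; bid 48 gives 42 > 0. Violating.
Others bid (4, 25, 48): truth gives 0; bid 48 gives 21 > 0. Violating.
Others bid (4, 35, 48): truth gives 0; bid 48 gives 11 > 0. Violating.
Others bid (4, 48, 4): truth gives 0; bid 48 gives 42 > 0. Violating.
Others bid (4, 4, 4): truth gives 42; no alternative beats it.
Others bid (4, 4, 25): truth gives 42; no alternative beats it.
(Checking all 125 profiles: 27 have a profitable deviation, 98 do not.)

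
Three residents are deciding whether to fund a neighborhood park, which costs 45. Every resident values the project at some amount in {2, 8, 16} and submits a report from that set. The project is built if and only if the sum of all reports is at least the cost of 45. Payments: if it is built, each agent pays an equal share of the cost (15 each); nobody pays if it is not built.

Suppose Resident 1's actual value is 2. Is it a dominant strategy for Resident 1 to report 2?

Yes

Check each profile of the others' reports and compare truth against every alternative report.
Others report (2, 2): truth gives 0, best alternative gives 0.
Others report (2, 8): truth gives 0, best alternative gives 0.
Others report (2, 16): truth gives 0, best alternative gives 0.
Others report (8, 2): truth gives 0, best alternative gives 0.
Others report (8, 8): truth gives 0, best alternative gives 0.
Others report (8, 16): truth gives 0, best alternative gives 0.
(Remaining 3 profiles checked similarly; truth is weakly best in each.)
In every case the truthful report is at least as good as any alternative, so it is a dominant strategy.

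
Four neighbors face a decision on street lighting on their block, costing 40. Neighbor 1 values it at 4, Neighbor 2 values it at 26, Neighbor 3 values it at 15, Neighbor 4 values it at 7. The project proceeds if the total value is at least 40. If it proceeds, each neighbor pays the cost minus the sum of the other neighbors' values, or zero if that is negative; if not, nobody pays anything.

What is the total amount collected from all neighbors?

Total value 52 ≥ cost 40, so it is built.
Neighbor 1: others sum to 48; max(0, 40 - 48) = 0.
Neighbor 2: others sum to 26; max(0, 40 - 26) = 14.
Neighbor 3: others sum to 37; max(0, 40 - 37) = 3.
Neighbor 4: others sum to 45; max(0, 40 - 45) = 0.
Total collected = 0 + 14 + 3 + 0 = 17.

17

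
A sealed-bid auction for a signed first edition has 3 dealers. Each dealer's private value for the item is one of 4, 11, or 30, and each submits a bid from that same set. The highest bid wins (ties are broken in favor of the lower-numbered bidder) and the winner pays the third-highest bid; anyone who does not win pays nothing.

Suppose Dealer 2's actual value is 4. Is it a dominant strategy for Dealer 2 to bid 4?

Check each profile of the others' bids and compare truth against every alternative bid.
Others bid (4, 4): truth gives 0, best alternative gives 0.
Others bid (4, 11): truth gives 0, best alternative gives 0.
Others bid (4, 30): truth gives 0, best alternative gives 0.
Others bid (11, 4): truth gives 0, best alternative gives 0.
Others bid (11, 11): truth gives 0, best alternative gives 0.
Others bid (11, 30): truth gives 0, best alternative gives 0.
(Remaining 3 profiles checked similarly; truth is weakly best in each.)
In every case the truthful bid is at least as good as any alternative, so it is a dominant strategy.

Yes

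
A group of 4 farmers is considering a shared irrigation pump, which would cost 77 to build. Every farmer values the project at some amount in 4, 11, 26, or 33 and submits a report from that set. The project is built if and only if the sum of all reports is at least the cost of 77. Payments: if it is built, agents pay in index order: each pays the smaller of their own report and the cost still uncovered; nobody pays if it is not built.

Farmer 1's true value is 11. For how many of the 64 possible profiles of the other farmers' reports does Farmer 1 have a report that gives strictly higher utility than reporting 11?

Others report (11, 33, 33): truth gives 0; report 4 gives 7 > 0. Violating.
Others report (26, 26, 26): truth gives 0; report 4 gives 7 > 0. Violating.
Others report (26, 26, 33): truth gives 0; report 4 gives 7 > 0. Violating.
Others report (26, 33, 26): truth gives 0; report 4 gives 7 > 0. Violating.
Others report (4, 4, 4): truth gives 0; no alternative beats it.
Others report (4, 4, 11): truth gives 0; no alternative beats it.
(Checking all 64 profiles: 11 have a profitable deviation, 53 do not.)

11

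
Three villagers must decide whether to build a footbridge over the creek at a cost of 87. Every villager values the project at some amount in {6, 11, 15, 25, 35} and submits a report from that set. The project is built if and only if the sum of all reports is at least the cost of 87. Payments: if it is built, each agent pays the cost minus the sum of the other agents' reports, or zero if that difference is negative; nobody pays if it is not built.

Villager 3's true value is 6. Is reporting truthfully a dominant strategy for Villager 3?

Check each profile of the others' reports and compare truth against every alternative report.
Others report (6, 6): truth gives 0, best alternative gives 0.
Others report (6, 11): truth gives 0, best alternative gives 0.
Others report (6, 15): truth gives 0, best alternative gives 0.
Others report (6, 25): truth gives 0, best alternative gives 0.
Others report (6, 35): truth gives 0, best alternative gives 0.
Others report (11, 6): truth gives 0, best alternative gives 0.
(Remaining 19 profiles checked similarly; truth is weakly best in each.)
In every case the truthful report is at least as good as any alternative, so it is a dominant strategy.

Yes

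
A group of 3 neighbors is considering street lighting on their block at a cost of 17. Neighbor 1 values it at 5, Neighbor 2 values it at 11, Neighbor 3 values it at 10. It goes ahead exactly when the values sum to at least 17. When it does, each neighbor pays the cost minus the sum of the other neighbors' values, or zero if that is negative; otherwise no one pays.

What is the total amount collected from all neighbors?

3

Total value 26 ≥ cost 17, so it is built.
Neighbor 1: others sum to 21; max(0, 17 - 21) = 0.
Neighbor 2: others sum to 15; max(0, 17 - 15) = 2.
Neighbor 3: others sum to 16; max(0, 17 - 16) = 1.
Total collected = 0 + 2 + 1 = 3.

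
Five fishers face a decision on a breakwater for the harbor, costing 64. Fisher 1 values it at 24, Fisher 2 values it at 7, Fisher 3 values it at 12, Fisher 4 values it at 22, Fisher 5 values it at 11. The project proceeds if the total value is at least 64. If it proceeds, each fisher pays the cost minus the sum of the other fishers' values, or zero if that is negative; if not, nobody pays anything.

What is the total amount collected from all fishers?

22

Total value 76 ≥ cost 64, so it is built.
Fisher 1: others sum to 52; max(0, 64 - 52) = 12.
Fisher 2: others sum to 69; max(0, 64 - 69) = 0.
Fisher 3: others sum to 64; max(0, 64 - 64) = 0.
Fisher 4: others sum to 54; max(0, 64 - 54) = 10.
Fisher 5: others sum to 65; max(0, 64 - 65) = 0.
Total collected = 12 + 0 + 0 + 10 + 0 = 22.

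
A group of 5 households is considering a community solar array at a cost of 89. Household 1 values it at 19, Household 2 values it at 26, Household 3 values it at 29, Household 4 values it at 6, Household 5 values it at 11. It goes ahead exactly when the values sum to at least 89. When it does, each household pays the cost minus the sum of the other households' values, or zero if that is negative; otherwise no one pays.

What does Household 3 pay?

27

Total value 91 ≥ cost 89, so the project is built.
The other households' values sum to 62.
Cost minus that sum is 89 - 62 = 27.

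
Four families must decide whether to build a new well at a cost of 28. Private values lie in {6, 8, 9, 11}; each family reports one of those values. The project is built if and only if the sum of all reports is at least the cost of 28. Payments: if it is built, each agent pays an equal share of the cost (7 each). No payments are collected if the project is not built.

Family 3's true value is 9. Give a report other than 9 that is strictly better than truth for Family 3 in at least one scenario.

Suppose Family 1 reports 6, Family 2 reports 6 and Family 4 reports 6.
Report 9: project not built, utility 0.
Report 11: project built, pays 7, utility 9 - 7 = 2.
So reporting 11 beats truth here (2 > 0).

11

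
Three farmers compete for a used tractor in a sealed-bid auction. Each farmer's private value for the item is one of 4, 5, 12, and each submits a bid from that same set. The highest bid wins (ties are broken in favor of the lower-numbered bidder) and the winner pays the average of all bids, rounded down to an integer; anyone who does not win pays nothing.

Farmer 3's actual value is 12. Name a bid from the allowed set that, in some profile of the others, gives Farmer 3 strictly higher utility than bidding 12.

5

Suppose Farmer 1 bids 4 and Farmer 2 bids 4.
Bid 12: wins, pays 6, utility 12 - 6 = 6.
Bid 5: wins, pays 4, utility 12 - 4 = 8.
So bidding 5 beats truth here (8 > 6).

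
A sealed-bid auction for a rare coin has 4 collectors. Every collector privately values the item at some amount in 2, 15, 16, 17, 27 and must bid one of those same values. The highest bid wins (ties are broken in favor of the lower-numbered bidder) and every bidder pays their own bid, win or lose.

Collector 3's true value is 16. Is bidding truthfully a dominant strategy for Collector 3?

Consider the case where Collector 1 bids 2, Collector 2 bids 2 and Collector 4 bids 2.
Truthful bid 16: wins, pays 16, utility 16 - 16 = 0.
Bid 15 instead: wins, pays 15, utility 16 - 15 = 1.
Since 1 > 0, bidding 15 is strictly better here, so truthful bidding is not dominant.

No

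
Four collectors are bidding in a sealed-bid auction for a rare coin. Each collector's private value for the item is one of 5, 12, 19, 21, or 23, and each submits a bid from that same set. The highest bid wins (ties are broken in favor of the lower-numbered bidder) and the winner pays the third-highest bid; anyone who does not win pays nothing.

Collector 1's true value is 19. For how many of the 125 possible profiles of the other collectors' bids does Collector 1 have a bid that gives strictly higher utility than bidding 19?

24

Others bid (5, 5, 21): truth gives 0; bid 21 gives 14 > 0. Violating.
Others bid (5, 5, 23): truth gives 0; bid 23 gives 14 > 0. Violating.
Others bid (5, 12, 21): truth gives 0; bid 21 gives 7 > 0. Violating.
Others bid (5, 12, 23): truth gives 0; bid 23 gives 7 > 0. Violating.
Others bid (5, 5, 5): truth gives 14; no alternative beats it.
Others bid (5, 5, 12): truth gives 14; no alternative beats it.
(Checking all 125 profiles: 24 have a profitable deviation, 101 do not.)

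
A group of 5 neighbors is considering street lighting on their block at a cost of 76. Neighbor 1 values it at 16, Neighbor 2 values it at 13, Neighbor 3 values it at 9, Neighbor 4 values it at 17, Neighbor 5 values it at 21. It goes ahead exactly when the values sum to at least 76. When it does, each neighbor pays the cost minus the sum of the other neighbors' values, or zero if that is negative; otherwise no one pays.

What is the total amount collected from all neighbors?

76

Total value 76 ≥ cost 76, so it is built.
Neighbor 1: others sum to 60; max(0, 76 - 60) = 16.
Neighbor 2: others sum to 63; max(0, 76 - 63) = 13.
Neighbor 3: others sum to 67; max(0, 76 - 67) = 9.
Neighbor 4: others sum to 59; max(0, 76 - 59) = 17.
Neighbor 5: others sum to 55; max(0, 76 - 55) = 21.
Total collected = 16 + 13 + 9 + 17 + 21 = 76.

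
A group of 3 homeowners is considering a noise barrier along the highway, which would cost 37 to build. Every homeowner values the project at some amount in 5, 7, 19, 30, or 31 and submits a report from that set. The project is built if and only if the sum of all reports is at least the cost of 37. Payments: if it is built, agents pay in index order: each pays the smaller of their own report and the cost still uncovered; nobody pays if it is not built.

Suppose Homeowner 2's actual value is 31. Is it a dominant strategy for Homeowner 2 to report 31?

No

Consider the case where Homeowner 1 reports 5 and Homeowner 3 reports 5.
Truthful report 31: project built, pays 31, utility 31 - 31 = 0.
Report 30 instead: project built, pays 30, utility 31 - 30 = 1.
Since 1 > 0, reporting 30 is strictly better here, so truthful reporting is not dominant.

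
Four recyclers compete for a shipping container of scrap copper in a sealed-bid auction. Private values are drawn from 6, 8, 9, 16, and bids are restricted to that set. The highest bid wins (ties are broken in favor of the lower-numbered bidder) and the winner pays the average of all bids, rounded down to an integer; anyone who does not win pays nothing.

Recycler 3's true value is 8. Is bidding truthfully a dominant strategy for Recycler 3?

Consider the case where Recycler 1 bids 6, Recycler 2 bids 6 and Recycler 4 bids 9.
Truthful bid 8: loses, pays 0, utility 0.
Bid 9 instead: wins, pays 7, utility 8 - 7 = 1.
Since 1 > 0, bidding 9 is strictly better here, so truthful bidding is not dominant.

No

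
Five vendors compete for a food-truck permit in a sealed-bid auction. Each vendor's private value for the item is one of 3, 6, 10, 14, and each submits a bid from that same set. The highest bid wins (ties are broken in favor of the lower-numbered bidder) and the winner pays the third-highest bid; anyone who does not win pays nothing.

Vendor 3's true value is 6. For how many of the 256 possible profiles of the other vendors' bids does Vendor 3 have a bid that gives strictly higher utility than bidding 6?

8

Others bid (3, 3, 3, 10): truth gives 0; bid 10 gives 3 > 0. Violating.
Others bid (3, 3, 3, 14): truth gives 0; bid 14 gives 3 > 0. Violating.
Others bid (3, 3, 10, 3): truth gives 0; bid 10 gives 3 > 0. Violating.
Others bid (3, 3, 14, 3): truth gives 0; bid 14 gives 3 > 0. Violating.
Others bid (3, 3, 3, 3): truth gives 3; no alternative beats it.
Others bid (3, 3, 3, 6): truth gives 3; no alternative beats it.
(Checking all 256 profiles: 8 have a profitable deviation, 248 do not.)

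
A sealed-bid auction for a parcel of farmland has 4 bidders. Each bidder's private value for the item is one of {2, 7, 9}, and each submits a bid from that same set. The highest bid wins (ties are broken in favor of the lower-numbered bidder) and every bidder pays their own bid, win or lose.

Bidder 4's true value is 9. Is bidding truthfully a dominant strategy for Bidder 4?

Consider the case where Bidder 1 bids 2, Bidder 2 bids 2 and Bidder 3 bids 2.
Truthful bid 9: wins, pays 9, utility 9 - 9 = 0.
Bid 7 instead: wins, pays 7, utility 9 - 7 = 2.
Since 2 > 0, bidding 7 is strictly better here, so truthful bidding is not dominant.

No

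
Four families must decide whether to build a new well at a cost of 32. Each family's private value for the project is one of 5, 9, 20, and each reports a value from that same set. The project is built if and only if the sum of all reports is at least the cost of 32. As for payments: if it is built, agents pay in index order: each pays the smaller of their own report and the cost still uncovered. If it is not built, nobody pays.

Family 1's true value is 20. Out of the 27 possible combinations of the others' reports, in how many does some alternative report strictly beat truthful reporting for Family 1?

23

Others report (5, 5, 20): truth gives 0; report 5 gives 15 > 0. Violating.
Others report (5, 9, 9): truth gives 0; report 9 gives 11 > 0. Violating.
Others report (5, 9, 20): truth gives 0; report 5 gives 15 > 0. Violating.
Others report (5, 20, 5): truth gives 0; report 5 gives 15 > 0. Violating.
Others report (5, 5, 5): truth gives 0; no alternative beats it.
Others report (5, 5, 9): truth gives 0; no alternative beats it.
(Checking all 27 profiles: 23 have a profitable deviation, 4 do not.)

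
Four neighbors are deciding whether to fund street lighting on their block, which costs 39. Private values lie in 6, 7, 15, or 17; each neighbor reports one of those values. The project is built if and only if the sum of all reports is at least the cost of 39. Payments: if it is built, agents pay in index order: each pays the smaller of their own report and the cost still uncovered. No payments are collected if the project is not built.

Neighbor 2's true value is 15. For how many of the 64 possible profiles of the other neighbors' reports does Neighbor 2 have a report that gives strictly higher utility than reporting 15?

Others report (6, 15, 15): truth gives 0; report 6 gives 9 > 0. Violating.
Others report (6, 15, 17): truth gives 0; report 6 gives 9 > 0. Violating.
Others report (6, 17, 15): truth gives 0; report 6 gives 9 > 0. Violating.
Others report (6, 17, 17): truth gives 0; report 6 gives 9 > 0. Violating.
Others report (6, 6, 6): truth gives 0; no alternative beats it.
Others report (6, 6, 7): truth gives 0; no alternative beats it.
(Checking all 64 profiles: 32 have a profitable deviation, 32 do not.)

32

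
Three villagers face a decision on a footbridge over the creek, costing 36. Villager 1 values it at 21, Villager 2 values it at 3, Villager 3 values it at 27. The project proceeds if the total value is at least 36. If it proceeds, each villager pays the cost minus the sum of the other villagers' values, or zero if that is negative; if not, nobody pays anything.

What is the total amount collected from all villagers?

18

Total value 51 ≥ cost 36, so it is built.
Villager 1: others sum to 30; max(0, 36 - 30) = 6.
Villager 2: others sum to 48; max(0, 36 - 48) = 0.
Villager 3: others sum to 24; max(0, 36 - 24) = 12.
Total collected = 6 + 0 + 12 = 18.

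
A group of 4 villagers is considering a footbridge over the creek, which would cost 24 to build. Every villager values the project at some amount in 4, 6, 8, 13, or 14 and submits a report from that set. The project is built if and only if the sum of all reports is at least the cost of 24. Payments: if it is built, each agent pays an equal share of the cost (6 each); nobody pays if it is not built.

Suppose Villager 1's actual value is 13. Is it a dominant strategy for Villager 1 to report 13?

Yes

Check each profile of the others' reports and compare truth against every alternative report.
Others report (4, 4, 4): truth gives 7, best alternative gives 7.
Others report (4, 4, 6): truth gives 7, best alternative gives 7.
Others report (4, 4, 8): truth gives 7, best alternative gives 7.
Others report (4, 4, 13): truth gives 7, best alternative gives 7.
Others report (4, 4, 14): truth gives 7, best alternative gives 7.
Others report (4, 6, 4): truth gives 7, best alternative gives 7.
(Remaining 119 profiles checked similarly; truth is weakly best in each.)
In every case the truthful report is at least as good as any alternative, so it is a dominant strategy.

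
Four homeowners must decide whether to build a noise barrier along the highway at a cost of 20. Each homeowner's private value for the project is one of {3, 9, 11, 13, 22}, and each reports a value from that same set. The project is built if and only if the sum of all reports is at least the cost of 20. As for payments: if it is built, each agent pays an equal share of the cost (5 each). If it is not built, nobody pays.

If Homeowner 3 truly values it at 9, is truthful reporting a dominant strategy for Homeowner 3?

No

Consider the case where Homeowner 1 reports 3, Homeowner 2 reports 3 and Homeowner 4 reports 3.
Truthful report 9: project not built, utility 0.
Report 11 instead: project built, pays 5, utility 9 - 5 = 4.
Since 4 > 0, reporting 11 is strictly better here, so truthful reporting is not dominant.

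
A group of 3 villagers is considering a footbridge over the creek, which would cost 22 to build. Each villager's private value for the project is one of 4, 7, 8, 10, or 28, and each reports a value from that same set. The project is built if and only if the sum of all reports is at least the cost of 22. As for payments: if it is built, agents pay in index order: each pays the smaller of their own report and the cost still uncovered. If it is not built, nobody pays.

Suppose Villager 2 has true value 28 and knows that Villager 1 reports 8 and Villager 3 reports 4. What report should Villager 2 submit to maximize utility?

10

Report 4: project not built, utility 0.
Report 7: project not built, utility 0.
Report 8: project not built, utility 0.
Report 10: project built, pays 10, utility 28 - 10 = 18.
Report 28: project built, pays 14, utility 28 - 14 = 14.
The best choice is 10 with utility 18.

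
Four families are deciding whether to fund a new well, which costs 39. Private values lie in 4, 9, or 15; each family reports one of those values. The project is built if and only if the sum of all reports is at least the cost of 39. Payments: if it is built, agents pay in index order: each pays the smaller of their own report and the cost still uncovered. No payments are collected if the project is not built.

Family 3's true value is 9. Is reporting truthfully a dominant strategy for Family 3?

No

Consider the case where Family 1 reports 9, Family 2 reports 15 and Family 4 reports 15.
Truthful report 9: project built, pays 9, utility 9 - 9 = 0.
Report 4 instead: project built, pays 4, utility 9 - 4 = 5.
Since 5 > 0, reporting 4 is strictly better here, so truthful reporting is not dominant.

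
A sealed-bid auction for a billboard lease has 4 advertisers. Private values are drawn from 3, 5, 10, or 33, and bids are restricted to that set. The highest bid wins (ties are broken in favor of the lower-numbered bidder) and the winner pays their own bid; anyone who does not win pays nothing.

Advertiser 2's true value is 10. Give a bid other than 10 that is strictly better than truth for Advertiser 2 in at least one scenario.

Suppose Advertiser 1 bids 3, Advertiser 3 bids 3 and Advertiser 4 bids 3.
Bid 10: wins, pays 10, utility 10 - 10 = 0.
Bid 5: wins, pays 5, utility 10 - 5 = 5.
So bidding 5 beats truth here (5 > 0).

5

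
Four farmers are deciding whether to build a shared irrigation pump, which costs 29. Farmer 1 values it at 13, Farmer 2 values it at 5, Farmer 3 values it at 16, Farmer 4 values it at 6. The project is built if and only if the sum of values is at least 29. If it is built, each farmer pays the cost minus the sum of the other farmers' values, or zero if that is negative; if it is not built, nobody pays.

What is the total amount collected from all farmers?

7

Total value 40 ≥ cost 29, so it is built.
Farmer 1: others sum to 27; max(0, 29 - 27) = 2.
Farmer 2: others sum to 35; max(0, 29 - 35) = 0.
Farmer 3: others sum to 24; max(0, 29 - 24) = 5.
Farmer 4: others sum to 34; max(0, 29 - 34) = 0.
Total collected = 2 + 0 + 5 + 0 = 7.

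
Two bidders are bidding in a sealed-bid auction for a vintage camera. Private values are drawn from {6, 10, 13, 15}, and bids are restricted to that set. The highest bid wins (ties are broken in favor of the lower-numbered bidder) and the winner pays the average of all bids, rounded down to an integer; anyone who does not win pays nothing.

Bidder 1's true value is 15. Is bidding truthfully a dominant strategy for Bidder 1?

Consider the case where Bidder 2 bids 6.
Truthful bid 15: wins, pays 10, utility 15 - 10 = 5.
Bid 6 instead: wins, pays 6, utility 15 - 6 = 9.
Since 9 > 5, bidding 6 is strictly better here, so truthful bidding is not dominant.

No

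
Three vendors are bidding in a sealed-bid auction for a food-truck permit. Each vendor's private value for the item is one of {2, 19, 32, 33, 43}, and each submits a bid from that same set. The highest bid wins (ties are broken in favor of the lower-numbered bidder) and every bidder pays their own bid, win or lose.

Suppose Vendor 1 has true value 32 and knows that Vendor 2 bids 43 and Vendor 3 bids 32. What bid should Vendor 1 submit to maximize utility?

2

Bid 2: loses but pays 2, utility -2.
Bid 19: loses but pays 19, utility -19.
Bid 32: loses but pays 32, utility -32.
Bid 33: loses but pays 33, utility -33.
Bid 43: wins, pays 43, utility 32 - 43 = -11.
The best choice is 2 with utility -2.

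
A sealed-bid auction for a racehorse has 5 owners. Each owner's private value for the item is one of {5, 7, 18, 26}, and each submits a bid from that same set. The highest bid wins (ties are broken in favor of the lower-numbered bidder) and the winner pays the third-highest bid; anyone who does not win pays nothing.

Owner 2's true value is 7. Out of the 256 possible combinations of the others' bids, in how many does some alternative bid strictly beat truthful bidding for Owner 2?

8

Others bid (5, 5, 5, 18): truth gives 0; bid 18 gives 2 > 0. Violating.
Others bid (5, 5, 5, 26): truth gives 0; bid 26 gives 2 > 0. Violating.
Others bid (5, 5, 18, 5): truth gives 0; bid 18 gives 2 > 0. Violating.
Others bid (5, 5, 26, 5): truth gives 0; bid 26 gives 2 > 0. Violating.
Others bid (5, 5, 5, 5): truth gives 2; no alternative beats it.
Others bid (5, 5, 5, 7): truth gives 2; no alternative beats it.
(Checking all 256 profiles: 8 have a profitable deviation, 248 do not.)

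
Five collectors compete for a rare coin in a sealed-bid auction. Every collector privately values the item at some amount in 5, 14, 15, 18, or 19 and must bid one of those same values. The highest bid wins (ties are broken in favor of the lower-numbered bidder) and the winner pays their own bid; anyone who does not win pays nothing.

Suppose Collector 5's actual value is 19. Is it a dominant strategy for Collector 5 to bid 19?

Consider the case where Collector 1 bids 5, Collector 2 bids 5, Collector 3 bids 5 and Collector 4 bids 5.
Truthful bid 19: wins, pays 19, utility 19 - 19 = 0.
Bid 14 instead: wins, pays 14, utility 19 - 14 = 5.
Since 5 > 0, bidding 14 is strictly better here, so truthful bidding is not dominant.

No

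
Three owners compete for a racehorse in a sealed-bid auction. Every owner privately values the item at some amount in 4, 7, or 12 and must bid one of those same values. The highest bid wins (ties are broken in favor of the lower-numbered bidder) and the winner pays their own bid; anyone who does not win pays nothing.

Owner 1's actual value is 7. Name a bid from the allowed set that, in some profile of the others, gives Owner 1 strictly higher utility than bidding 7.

4

Suppose Owner 2 bids 4 and Owner 3 bids 4.
Bid 7: wins, pays 7, utility 7 - 7 = 0.
Bid 4: wins, pays 4, utility 7 - 4 = 3.
So bidding 4 beats truth here (3 > 0).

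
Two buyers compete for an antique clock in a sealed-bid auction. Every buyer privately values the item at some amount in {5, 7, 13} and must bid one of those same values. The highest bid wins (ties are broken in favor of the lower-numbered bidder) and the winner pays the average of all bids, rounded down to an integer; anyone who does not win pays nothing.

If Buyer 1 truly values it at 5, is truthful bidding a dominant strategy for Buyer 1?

Check each profile of the others' bids and compare truth against every alternative bid.
Others bid (7): truth gives 0, best alternative gives -2.
Others bid (5): truth gives 0, best alternative gives -1.
Others bid (13): truth gives 0, best alternative gives 0.
In every case the truthful bid is at least as good as any alternative, so it is a dominant strategy.

Yes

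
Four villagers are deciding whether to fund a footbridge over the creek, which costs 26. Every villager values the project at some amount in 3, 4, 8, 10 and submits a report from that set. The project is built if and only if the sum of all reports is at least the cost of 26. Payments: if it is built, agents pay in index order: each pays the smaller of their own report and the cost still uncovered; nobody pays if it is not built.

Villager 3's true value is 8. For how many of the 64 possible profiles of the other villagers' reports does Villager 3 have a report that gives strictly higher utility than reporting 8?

20

Others report (3, 10, 10): truth gives 0; report 3 gives 5 > 0. Violating.
Others report (4, 8, 10): truth gives 0; report 4 gives 4 > 0. Violating.
Others report (4, 10, 8): truth gives 0; report 4 gives 4 > 0. Violating.
Others report (4, 10, 10): truth gives 0; report 3 gives 5 > 0. Violating.
Others report (3, 3, 3): truth gives 0; no alternative beats it.
Others report (3, 3, 4): truth gives 0; no alternative beats it.
(Checking all 64 profiles: 20 have a profitable deviation, 44 do not.)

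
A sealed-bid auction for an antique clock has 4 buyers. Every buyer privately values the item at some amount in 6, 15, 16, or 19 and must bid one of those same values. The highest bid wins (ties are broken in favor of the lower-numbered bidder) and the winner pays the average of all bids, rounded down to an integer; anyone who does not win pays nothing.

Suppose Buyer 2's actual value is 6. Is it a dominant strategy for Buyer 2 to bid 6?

Check each profile of the others' bids and compare truth against every alternative bid.
Others bid (6, 15, 15): truth gives 0, best alternative gives -6.
Others bid (6, 6, 15): truth gives 0, best alternative gives -4.
Others bid (6, 15, 6): truth gives 0, best alternative gives -4.
Others bid (6, 6, 6): truth gives 0, best alternative gives -2.
Others bid (6, 6, 16): truth gives 0, best alternative gives 0.
Others bid (6, 6, 19): truth gives 0, best alternative gives 0.
(Remaining 58 profiles checked similarly; truth is weakly best in each.)
In every case the truthful bid is at least as good as any alternative, so it is a dominant strategy.

Yes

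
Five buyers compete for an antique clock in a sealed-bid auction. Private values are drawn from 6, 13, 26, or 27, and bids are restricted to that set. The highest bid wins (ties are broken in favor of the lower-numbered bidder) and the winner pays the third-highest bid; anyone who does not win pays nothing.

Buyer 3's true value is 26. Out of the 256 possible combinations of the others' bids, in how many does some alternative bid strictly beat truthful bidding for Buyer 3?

Others bid (6, 6, 6, 27): truth gives 0; bid 27 gives 20 > 0. Violating.
Others bid (6, 6, 13, 27): truth gives 0; bid 27 gives 13 > 0. Violating.
Others bid (6, 6, 27, 6): truth gives 0; bid 27 gives 20 > 0. Violating.
Others bid (6, 6, 27, 13): truth gives 0; bid 27 gives 13 > 0. Violating.
Others bid (6, 6, 6, 6): truth gives 20; no alternative beats it.
Others bid (6, 6, 6, 13): truth gives 20; no alternative beats it.
(Checking all 256 profiles: 32 have a profitable deviation, 224 do not.)

32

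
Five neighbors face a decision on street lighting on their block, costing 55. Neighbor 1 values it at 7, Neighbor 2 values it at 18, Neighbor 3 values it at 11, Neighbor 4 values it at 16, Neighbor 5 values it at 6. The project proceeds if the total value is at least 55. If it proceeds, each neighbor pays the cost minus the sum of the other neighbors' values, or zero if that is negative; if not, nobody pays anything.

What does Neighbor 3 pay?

8

Total value 58 ≥ cost 55, so the project is built.
The other neighbors' values sum to 47.
Cost minus that sum is 55 - 47 = 8.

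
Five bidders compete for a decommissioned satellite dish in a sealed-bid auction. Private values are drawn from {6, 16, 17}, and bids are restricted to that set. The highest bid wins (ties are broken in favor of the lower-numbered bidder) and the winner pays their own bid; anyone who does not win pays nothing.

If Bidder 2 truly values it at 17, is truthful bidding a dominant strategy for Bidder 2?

No

Consider the case where Bidder 1 bids 6, Bidder 3 bids 6, Bidder 4 bids 6 and Bidder 5 bids 6.
Truthful bid 17: wins, pays 17, utility 17 - 17 = 0.
Bid 16 instead: wins, pays 16, utility 17 - 16 = 1.
Since 1 > 0, bidding 16 is strictly better here, so truthful bidding is not dominant.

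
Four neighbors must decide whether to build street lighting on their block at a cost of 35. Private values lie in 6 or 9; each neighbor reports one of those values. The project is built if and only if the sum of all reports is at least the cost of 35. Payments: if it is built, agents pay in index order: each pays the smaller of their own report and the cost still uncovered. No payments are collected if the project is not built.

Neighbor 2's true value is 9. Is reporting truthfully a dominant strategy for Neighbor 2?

Check each profile of the others' reports and compare truth against every alternative report.
Others report (6, 6, 6): truth gives 0, best alternative gives 0.
Others report (6, 6, 9): truth gives 0, best alternative gives 0.
Others report (6, 9, 6): truth gives 0, best alternative gives 0.
Others report (6, 9, 9): truth gives 0, best alternative gives 0.
Others report (9, 6, 6): truth gives 0, best alternative gives 0.
Others report (9, 6, 9): truth gives 0, best alternative gives 0.
(Remaining 2 profiles checked similarly; truth is weakly best in each.)
In every case the truthful report is at least as good as any alternative, so it is a dominant strategy.

Yes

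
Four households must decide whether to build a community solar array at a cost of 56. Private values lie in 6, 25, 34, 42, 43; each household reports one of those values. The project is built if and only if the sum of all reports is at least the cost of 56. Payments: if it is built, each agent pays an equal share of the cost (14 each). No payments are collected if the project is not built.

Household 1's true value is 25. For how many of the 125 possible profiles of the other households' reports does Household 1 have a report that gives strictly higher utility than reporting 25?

Others report (6, 6, 6): truth gives 0; report 42 gives 11 > 0. Violating.
Others report (6, 6, 25): truth gives 11; no alternative beats it.
Others report (6, 6, 34): truth gives 11; no alternative beats it.
(Checking all 125 profiles: 1 has a profitable deviation, 124 do not.)

1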